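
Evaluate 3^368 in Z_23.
Using Fermat: 3^{22} ≡ 1 (mod 23). 368 ≡ 16 (mod 22). So 3^{368} ≡ 3^{16} ≡ 13 (mod 23)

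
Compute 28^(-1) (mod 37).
28^(-1) ≡ 4 (mod 37). Verification: 28 × 4 = 112 ≡ 1 (mod 37)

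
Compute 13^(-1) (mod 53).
49

Using Extended Euclidean Algorithm:
gcd(13, 53) = 1
Bezout coefficients: 13 × -4 + 53 × 1 = 1
So 13 × -4 ≡ 1 (mod 53)
The inverse is -4 mod 53 = 49
Verification: 13 × 49 = 637 = 12 × 53 + 1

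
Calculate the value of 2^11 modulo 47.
Using repeated squaring. 11 = 8 + 2 + 1 (binary 1011). Repeated squaring mod 47: 2^1 ≡ 2; 2^2 ≡ 2² = 4 ≡ 4; 2^4 ≡ 4² = 16 ≡ 16; 2^8 ≡ 16² = 256 ≡ 21. Multiply: 2^11 = 2^8 × 2^2 × 2^1 ≡ 21 × 4 × 2 (mod 47): 21 × 4 = 84 ≡ 37; 37 × 2 = 74 ≡ 27. So 2^11 ≡ 27 (mod 47).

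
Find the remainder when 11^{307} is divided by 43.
By Fermat: 11^{42} ≡ 1 (mod 43). 307 = 7×42 + 13. So 11^{307} ≡ 11^{13} ≡ 4 (mod 43)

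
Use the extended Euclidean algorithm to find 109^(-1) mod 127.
Extended GCD: 109(7) + 127(-6) = 1. So 109^(-1) ≡ 7 ≡ 7 (mod 127). Verify: 109 × 7 = 763 ≡ 1 (mod 127)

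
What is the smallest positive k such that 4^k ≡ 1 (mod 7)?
Powers of 4 mod 7: 4^1≡4, 4^2≡2, 4^3≡1. Order = 3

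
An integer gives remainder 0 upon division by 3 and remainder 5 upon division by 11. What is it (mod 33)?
M = 3 × 11 = 33. M₁ = 11, y₁ ≡ 2 (mod 3). M₂ = 3, y₂ ≡ 4 (mod 11). x = 0×11×2 + 5×3×4 ≡ 27 (mod 33). The smallest positive such number is 27.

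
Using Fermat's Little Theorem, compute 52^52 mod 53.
By Fermat's Little Theorem, 52^{52} ≡ 1 (mod 53) since 53 is prime and gcd(52, 53) = 1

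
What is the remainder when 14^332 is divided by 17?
Using Fermat: 14^{16} ≡ 1 (mod 17). 332 ≡ 12 (mod 16). So 14^{332} ≡ 14^{12} ≡ 4 (mod 17)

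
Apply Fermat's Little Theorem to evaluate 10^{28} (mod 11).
1

By Fermat's Little Theorem, a^(p-1) ≡ 1 (mod p) for prime p and gcd(a, p) = 1
Here p = 11, so 10^10 ≡ 1 (mod 11)
We can reduce the exponent: 28 mod 10 = 8
So 10^28 ≡ 10^8 (mod 11)
Computing: 10^8 mod 11 = 1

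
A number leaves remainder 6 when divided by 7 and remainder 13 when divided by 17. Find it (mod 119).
M = 7 × 17 = 119. M₁ = 17, y₁ ≡ 5 (mod 7). M₂ = 7, y₂ ≡ 5 (mod 17). y = 6×17×5 + 13×7×5 ≡ 13 (mod 119)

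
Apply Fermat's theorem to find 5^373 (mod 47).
By Fermat: 5^{46} ≡ 1 (mod 47). 373 = 8×46 + 5. So 5^{373} ≡ 5^{5} ≡ 23 (mod 47)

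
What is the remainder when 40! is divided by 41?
By Wilson's theorem, (40)! ≡ -1 ≡ 40 (mod 41)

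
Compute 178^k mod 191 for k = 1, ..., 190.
g^1, g^2, ..., g^{190} mod 191: {178, 169, 95, 102, 11, 48, 140, 90, 167, 121, 146, 12, 35, 118, 185, 78, 132, 3, 152, 125, 94, 115, 33, 144, 38, 79, 119, 172, 56, 36, 105, 163, 173, 43, 14, 9, 74, 184, 91, 154, 99, 50, 114, 46, 166, 134, 168, 108, 124, 107, 137, 129, 42, 27, 31, 170, 82, 80, 106, 150, 151, 138, 116, 20, 122, 133, 181, 130, 29, 5, 126, 81, 93, 128, 55, 49, 127, 68, 71, 32, 157, 60, 175, 17, 161, 8, 87, 15, 187, 52, 88, 2, 165, 147, 190, 13, 22, 96, 89, 180, 143, 51, 101, 24, 70, 45, 179, 156, 73, 6, 113, 59, 188, 39, 66, 97, 76, 158, 47, 153, 112, 72, 19, 135, 155, 86, 28, 18, 148, 177, 182, 117, 7, 100, 37, 92, 141, 77, 145, 25, 57, 23, 83, 67, 84, 54, 62, 149, 164, 160, 21, 109, 111, 85, 41, 40, 53, 75, 171, 69, 58, 10, 61, 162, 186, 65, 110, 98, 63, 136, 142, 64, 123, 120, 159, 34, 131, 16, 174, 30, 183, 104, 176, 4, 139, 103, 189, 26, 44, 1}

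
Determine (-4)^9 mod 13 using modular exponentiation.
(-4) ≡ 9 (mod 13). 9 = 8 + 1 (binary 1001). Repeated squaring mod 13: 9^1 ≡ 9; 9^2 ≡ 9² = 81 ≡ 3; 9^4 ≡ 3² = 9 ≡ 9; 9^8 ≡ 9² = 81 ≡ 3. Multiply: (-4)^9 ≡ 9^8 × 9^1 ≡ 3 × 9 (mod 13): 3 × 9 = 27 ≡ 1. So (-4)^9 ≡ 1 (mod 13).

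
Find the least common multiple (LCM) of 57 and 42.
798

First find GCD(57, 42) using the Euclidean algorithm:
57 = 1 × 42 + 15
42 = 2 × 15 + 12
15 = 1 × 12 + 3
12 = 4 × 3 + 0
GCD(57, 42) = 3

LCM formula: LCM(a, b) = (a × b) / GCD(a, b)
LCM(57, 42) = (57 × 42) / 3
LCM(57, 42) = 2394 / 3
LCM(57, 42) = 798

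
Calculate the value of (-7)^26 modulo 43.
Using repeated squaring. (-7) ≡ 36 (mod 43). 26 = 16 + 8 + 2 (binary 11010). Repeated squaring mod 43: 36^1 ≡ 36; 36^2 ≡ 36² = 1296 ≡ 6; 36^4 ≡ 6² = 36 ≡ 36; 36^8 ≡ 36² = 1296 ≡ 6; 36^16 ≡ 6² = 36 ≡ 36. Multiply: (-7)^26 ≡ 36^16 × 36^8 × 36^2 ≡ 36 × 6 × 6 (mod 43): 36 × 6 = 216 ≡ 1; 1 × 6 = 6 ≡ 6. So (-7)^26 ≡ 6 (mod 43).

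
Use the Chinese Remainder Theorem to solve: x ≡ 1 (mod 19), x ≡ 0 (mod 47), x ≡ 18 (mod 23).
15980

Using the Chinese Remainder Theorem:
M = product of moduli = 20539
For equation 1: M_1 = 1081, 1081 ≡ 17 (mod 19), inverse of 1081 mod 19 is 9 (check: 17 × 9 = 153 ≡ 1 (mod 19))
For equation 2: M_2 = 437, 437 ≡ 14 (mod 47), inverse of 437 mod 47 is 37 (check: 14 × 37 = 518 ≡ 1 (mod 47))
For equation 3: M_3 = 893, 893 ≡ 19 (mod 23), inverse of 893 mod 23 is 17 (check: 19 × 17 = 323 ≡ 1 (mod 23))
Combine: x ≡ Σ r_i×M_i×(M_i⁻¹ mod m_i) = 1×1081×9 + 0×437×37 + 18×893×17 = 9729 + 0 + 273258 = 282987
282987 mod 20539 = 15980
x ≡ 15980 (mod 20539)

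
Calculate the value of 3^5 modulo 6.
5 = 4 + 1 (binary 101). Repeated squaring mod 6: 3^1 ≡ 3; 3^2 ≡ 3² = 9 ≡ 3; 3^4 ≡ 3² = 9 ≡ 3. Multiply: 3^5 = 3^4 × 3^1 ≡ 3 × 3 (mod 6): 3 × 3 = 9 ≡ 3. So 3^5 ≡ 3 (mod 6).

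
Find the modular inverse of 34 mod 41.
34^(-1) ≡ 35 (mod 41). Verification: 34 × 35 = 1190 ≡ 1 (mod 41)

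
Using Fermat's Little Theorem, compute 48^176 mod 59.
By Fermat: 48^{58} ≡ 1 (mod 59). 176 = 3×58 + 2. So 48^{176} ≡ 48^{2} ≡ 3 (mod 59)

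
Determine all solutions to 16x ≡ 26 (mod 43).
7

Since gcd(16, 43) = 1 divides 26, a solution exists.
Multiply both sides by the inverse of 16 mod 43:
  16^(-1) mod 43 = 35
  x ≡ 35 × 26 ≡ 910 ≡ 7 (mod 43)
Verification: 16 × 7 = 112 = 2 × 43 + 26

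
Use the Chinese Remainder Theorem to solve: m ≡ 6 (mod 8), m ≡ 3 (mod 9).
M = 8 × 9 = 72. M₁ = 9, y₁ ≡ 1 (mod 8). M₂ = 8, y₂ ≡ 8 (mod 9). m = 6×9×1 + 3×8×8 ≡ 30 (mod 72)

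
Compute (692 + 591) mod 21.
2

(692 + 591) = 1283
1283 mod 21 = 2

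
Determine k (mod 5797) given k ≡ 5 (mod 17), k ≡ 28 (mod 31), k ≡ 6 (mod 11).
3779

Using the Chinese Remainder Theorem:
M = product of moduli = 5797
For equation 1: M_1 = 341, 341 ≡ 1 (mod 17), inverse of 341 mod 17 is 1 (check: 1 × 1 = 1 ≡ 1 (mod 17))
For equation 2: M_2 = 187, 187 ≡ 1 (mod 31), inverse of 187 mod 31 is 1 (check: 1 × 1 = 1 ≡ 1 (mod 31))
For equation 3: M_3 = 527, 527 ≡ 10 (mod 11), inverse of 527 mod 11 is 10 (check: 10 × 10 = 100 ≡ 1 (mod 11))
Combine: k ≡ Σ r_i×M_i×(M_i⁻¹ mod m_i) = 5×341×1 + 28×187×1 + 6×527×10 = 1705 + 5236 + 31620 = 38561
38561 mod 5797 = 3779
k ≡ 3779 (mod 5797)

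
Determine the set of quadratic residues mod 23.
QRs mod 23: {1, 2, 3, 4, 6, 8, 9, 12, 13, 16, 18}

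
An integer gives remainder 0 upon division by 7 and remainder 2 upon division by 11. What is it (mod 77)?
M = 7 × 11 = 77. M₁ = 11, y₁ ≡ 2 (mod 7). M₂ = 7, y₂ ≡ 8 (mod 11). n = 0×11×2 + 2×7×8 ≡ 35 (mod 77). The smallest positive such number is 35.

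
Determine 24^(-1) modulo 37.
24^(-1) ≡ 17 (mod 37). Verification: 24 × 17 = 408 ≡ 1 (mod 37)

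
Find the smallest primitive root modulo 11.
2

A primitive root g modulo p has order p-1 = 10
Prime divisors of 10: [2, 5]
g is a primitive root iff g^(10/q) ≢ 1 (mod 11) for each prime divisor q
Testing small values:
  g = 2: 2^5 ≡ 10, 2^2 ≡ 4 (mod 11) → none is 1, primitive root!
The smallest primitive root is 2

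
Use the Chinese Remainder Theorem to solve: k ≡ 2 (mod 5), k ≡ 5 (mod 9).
M = 5 × 9 = 45. M₁ = 9, y₁ ≡ 4 (mod 5). M₂ = 5, y₂ ≡ 2 (mod 9). k = 2×9×4 + 5×5×2 ≡ 32 (mod 45)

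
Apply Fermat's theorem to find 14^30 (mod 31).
By Fermat's Little Theorem, 14^{30} ≡ 1 (mod 31) since 31 is prime and gcd(14, 31) = 1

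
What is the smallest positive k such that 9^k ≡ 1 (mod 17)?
Powers of 9 mod 17: 9^1≡9, 9^2≡13, 9^3≡15, 9^4≡16, 9^5≡8, 9^6≡4, 9^7≡2, 9^8≡1. Order = 8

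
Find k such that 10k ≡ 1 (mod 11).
10^(-1) ≡ 10 (mod 11). Verification: 10 × 10 = 100 ≡ 1 (mod 11)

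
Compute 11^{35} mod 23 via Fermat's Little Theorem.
17

By Fermat's Little Theorem, a^(p-1) ≡ 1 (mod p) for prime p and gcd(a, p) = 1
Here p = 23, so 11^22 ≡ 1 (mod 23)
We can reduce the exponent: 35 mod 22 = 13
So 11^35 ≡ 11^13 (mod 23)
Computing: 11^13 mod 23 = 17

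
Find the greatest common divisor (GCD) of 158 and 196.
2

Using the Euclidean algorithm:
158 = 0 × 196 + 158
196 = 1 × 158 + 38
158 = 4 × 38 + 6
38 = 6 × 6 + 2
6 = 3 × 2 + 0

GCD(158, 196) = 2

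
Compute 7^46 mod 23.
Using Fermat: 7^{22} ≡ 1 (mod 23). 46 ≡ 2 (mod 22). So 7^{46} ≡ 7^{2} ≡ 3 (mod 23)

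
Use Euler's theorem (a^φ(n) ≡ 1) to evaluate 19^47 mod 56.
By Euler: 19^{24} ≡ 1 (mod 56) since gcd(19, 56) = 1. 47 = 1×24 + 23. So 19^{47} ≡ 19^{23} ≡ 3 (mod 56)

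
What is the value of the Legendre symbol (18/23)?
(18/23) = 18^{11} mod 23 = 1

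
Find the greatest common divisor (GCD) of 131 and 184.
1

Using the Euclidean algorithm:
131 = 0 × 184 + 131
184 = 1 × 131 + 53
131 = 2 × 53 + 25
53 = 2 × 25 + 3
25 = 8 × 3 + 1
3 = 3 × 1 + 0

GCD(131, 184) = 1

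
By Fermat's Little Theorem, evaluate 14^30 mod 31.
By Fermat's Little Theorem, 14^{30} ≡ 1 (mod 31) since 31 is prime and gcd(14, 31) = 1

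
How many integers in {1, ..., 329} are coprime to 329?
276

Prime factorization: 329 = 7 × 47
Using the formula φ(n) = n × Π(1 - 1/p) for each prime factor p:
φ(329) = 329 × (1 - 1/7) × (1 - 1/47)
φ(329) = 276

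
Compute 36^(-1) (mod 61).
39

Using Extended Euclidean Algorithm:
gcd(36, 61) = 1
Bezout coefficients: 36 × -22 + 61 × 13 = 1
So 36 × -22 ≡ 1 (mod 61)
The inverse is -22 mod 61 = 39
Verification: 36 × 39 = 1404 = 23 × 61 + 1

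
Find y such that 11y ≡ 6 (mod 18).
12

Since gcd(11, 18) = 1 divides 6, a solution exists.
Multiply both sides by the inverse of 11 mod 18:
  11^(-1) mod 18 = 5
  x ≡ 5 × 6 ≡ 30 ≡ 12 (mod 18)
Verification: 11 × 12 = 132 = 7 × 18 + 6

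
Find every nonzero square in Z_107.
QRs mod 107: {1, 3, 4, 9, 10, 11, 12, 13, 14, 16, 19, 23, 25, 27, 29, 30, 33, 34, 35, 36, 37, 39, 40, 41, 42, 44, 47, 48, 49, 52, 53, 56, 57, 61, 62, 64, 69, 75, 76, 79, 81, 83, 85, 86, 87, 89, 90, 92, 99, 100, 101, 102, 105}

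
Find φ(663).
384

Prime factorization: 663 = 3 × 13 × 17
Using the formula φ(n) = n × Π(1 - 1/p) for each prime factor p:
φ(663) = 663 × (1 - 1/3) × (1 - 1/13) × (1 - 1/17)
φ(663) = 384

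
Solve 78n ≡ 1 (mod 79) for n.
78

Using Extended Euclidean Algorithm:
gcd(78, 79) = 1
Bezout coefficients: 78 × -1 + 79 × 1 = 1
So 78 × -1 ≡ 1 (mod 79)
The inverse is -1 mod 79 = 78
Verification: 78 × 78 = 6084 = 77 × 79 + 1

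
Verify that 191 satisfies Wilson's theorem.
(190)! mod 191 = 190. Since this equals -1 (mod 191), Wilson confirms 191 is prime.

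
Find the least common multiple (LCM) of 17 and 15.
255

First find GCD(17, 15) using the Euclidean algorithm:
17 = 1 × 15 + 2
15 = 7 × 2 + 1
2 = 2 × 1 + 0
GCD(17, 15) = 1

LCM formula: LCM(a, b) = (a × b) / GCD(a, b)
LCM(17, 15) = (17 × 15) / 1
LCM(17, 15) = 255 / 1
LCM(17, 15) = 255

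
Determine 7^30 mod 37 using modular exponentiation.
Using repeated squaring. 30 = 16 + 8 + 4 + 2 (binary 11110). Repeated squaring mod 37: 7^1 ≡ 7; 7^2 ≡ 7² = 49 ≡ 12; 7^4 ≡ 12² = 144 ≡ 33; 7^8 ≡ 33² = 1089 ≡ 16; 7^16 ≡ 16² = 256 ≡ 34. Multiply: 7^30 = 7^16 × 7^8 × 7^4 × 7^2 ≡ 34 × 16 × 33 × 12 (mod 37): 34 × 16 = 544 ≡ 26; 26 × 33 = 858 ≡ 7; 7 × 12 = 84 ≡ 10. So 7^30 ≡ 10 (mod 37).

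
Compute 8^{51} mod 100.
92

Using successive squaring:
Binary expansion of 51: 110011
Powers of 8 mod 100 (each is the square of the previous):
  8^1 ≡ 8 (mod 100)
  8^2 ≡ 8² = 64 ≡ 64 (mod 100)
  8^4 ≡ 64² = 4096 ≡ 96 (mod 100)
  8^8 ≡ 96² = 9216 ≡ 16 (mod 100)
  8^16 ≡ 16² = 256 ≡ 56 (mod 100)
  8^32 ≡ 56² = 3136 ≡ 36 (mod 100)
51 = 32 + 16 + 2 + 1, so 8^51 = 8^32 × 8^16 × 8^2 × 8^1 ≡ 36 × 56 × 64 × 8 (mod 100)
Multiplying step by step:
  36 × 56 = 2016 ≡ 16 (mod 100)
  16 × 64 = 1024 ≡ 24 (mod 100)
  24 × 8 = 192 ≡ 92 (mod 100)
Result: 8^51 ≡ 92 (mod 100)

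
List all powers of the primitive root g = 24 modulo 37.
g^1, g^2, ..., g^{36} mod 37: {24, 21, 23, 34, 2, 11, 5, 9, 31, 4, 22, 10, 18, 25, 8, 7, 20, 36, 13, 16, 14, 3, 35, 26, 32, 28, 6, 33, 15, 27, 19, 12, 29, 30, 17, 1}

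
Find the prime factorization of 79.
79

Divide by primes starting from smallest:
79 ÷ 79 = 1

79 = 79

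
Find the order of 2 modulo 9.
Powers of 2 mod 9: 2^1≡2, 2^2≡4, 2^3≡8, 2^4≡7, 2^5≡5, 2^6≡1. Order = 6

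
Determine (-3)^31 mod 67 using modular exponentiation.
Using repeated squaring. (-3) ≡ 64 (mod 67). 31 = 16 + 8 + 4 + 2 + 1 (binary 11111). Repeated squaring mod 67: 64^1 ≡ 64; 64^2 ≡ 64² = 4096 ≡ 9; 64^4 ≡ 9² = 81 ≡ 14; 64^8 ≡ 14² = 196 ≡ 62; 64^16 ≡ 62² = 3844 ≡ 25. Multiply: (-3)^31 ≡ 64^16 × 64^8 × 64^4 × 64^2 × 64^1 ≡ 25 × 62 × 14 × 9 × 64 (mod 67): 25 × 62 = 1550 ≡ 9; 9 × 14 = 126 ≡ 59; 59 × 9 = 531 ≡ 62; 62 × 64 = 3968 ≡ 15. So (-3)^31 ≡ 15 (mod 67).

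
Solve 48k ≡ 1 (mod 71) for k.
37

Using Extended Euclidean Algorithm:
gcd(48, 71) = 1
Bezout coefficients: 48 × -34 + 71 × 23 = 1
So 48 × -34 ≡ 1 (mod 71)
The inverse is -34 mod 71 = 37
Verification: 48 × 37 = 1776 = 25 × 71 + 1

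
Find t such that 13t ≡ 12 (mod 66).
6

Since gcd(13, 66) = 1 divides 12, a solution exists.
Multiply both sides by the inverse of 13 mod 66:
  13^(-1) mod 66 = 61
  x ≡ 61 × 12 ≡ 732 ≡ 6 (mod 66)
Verification: 13 × 6 = 78 = 1 × 66 + 12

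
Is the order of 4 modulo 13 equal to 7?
No, the actual order is 6, not 7.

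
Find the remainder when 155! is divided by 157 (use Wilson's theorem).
(156)! = (155)! × (156) ≡ -1 (mod 157). So (155)! ≡ -1 × (156)^(-1) ≡ (-1)×(-1) = 1 (mod 157)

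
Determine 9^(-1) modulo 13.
9^(-1) ≡ 3 (mod 13). Verification: 9 × 3 = 27 ≡ 1 (mod 13)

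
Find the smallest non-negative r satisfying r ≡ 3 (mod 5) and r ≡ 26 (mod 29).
M = 5 × 29 = 145. M₁ = 29, y₁ ≡ 4 (mod 5). M₂ = 5, y₂ ≡ 6 (mod 29). r = 3×29×4 + 26×5×6 ≡ 113 (mod 145)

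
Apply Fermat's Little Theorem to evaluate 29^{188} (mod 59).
36

By Fermat's Little Theorem, a^(p-1) ≡ 1 (mod p) for prime p and gcd(a, p) = 1
Here p = 59, so 29^58 ≡ 1 (mod 59)
We can reduce the exponent: 188 mod 58 = 14
So 29^188 ≡ 29^14 (mod 59)
Computing: 29^14 mod 59 = 36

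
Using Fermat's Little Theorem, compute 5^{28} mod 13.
1

By Fermat's Little Theorem, a^(p-1) ≡ 1 (mod p) for prime p and gcd(a, p) = 1
Here p = 13, so 5^12 ≡ 1 (mod 13)
We can reduce the exponent: 28 mod 12 = 4
So 5^28 ≡ 5^4 (mod 13)
Computing: 5^4 mod 13 = 1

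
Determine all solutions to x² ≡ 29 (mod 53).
The square roots of 29 mod 53 are 33 and 20. Verify: 33² = 1089 ≡ 29 (mod 53)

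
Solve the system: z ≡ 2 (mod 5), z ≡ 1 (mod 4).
M = 5 × 4 = 20. M₁ = 4, y₁ ≡ 4 (mod 5). M₂ = 5, y₂ ≡ 1 (mod 4). z = 2×4×4 + 1×5×1 ≡ 17 (mod 20)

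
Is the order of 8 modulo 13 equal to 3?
No, the actual order is 4, not 3.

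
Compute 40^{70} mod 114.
100

Using successive squaring:
Binary expansion of 70: 1000110
Powers of 40 mod 114 (each is the square of the previous):
  40^1 ≡ 40 (mod 114)
  40^2 ≡ 40² = 1600 ≡ 4 (mod 114)
  40^4 ≡ 4² = 16 ≡ 16 (mod 114)
  40^8 ≡ 16² = 256 ≡ 28 (mod 114)
  40^16 ≡ 28² = 784 ≡ 100 (mod 114)
  40^32 ≡ 100² = 10000 ≡ 82 (mod 114)
  40^64 ≡ 82² = 6724 ≡ 112 (mod 114)
70 = 64 + 4 + 2, so 40^70 = 40^64 × 40^4 × 40^2 ≡ 112 × 16 × 4 (mod 114)
Multiplying step by step:
  112 × 16 = 1792 ≡ 82 (mod 114)
  82 × 4 = 328 ≡ 100 (mod 114)
Result: 40^70 ≡ 100 (mod 114)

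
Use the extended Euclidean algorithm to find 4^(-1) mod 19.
Extended GCD: 4(5) + 19(-1) = 1. So 4^(-1) ≡ 5 ≡ 5 (mod 19). Verify: 4 × 5 = 20 ≡ 1 (mod 19)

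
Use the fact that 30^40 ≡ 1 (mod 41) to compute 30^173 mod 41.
By Fermat: 30^{40} ≡ 1 (mod 41). 173 = 4×40 + 13. So 30^{173} ≡ 30^{13} ≡ 34 (mod 41)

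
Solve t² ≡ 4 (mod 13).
The square roots of 4 mod 13 are 11 and 2. Verify: 11² = 121 ≡ 4 (mod 13)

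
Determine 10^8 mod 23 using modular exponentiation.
8 = 8 (binary 1000). Repeated squaring mod 23: 10^1 ≡ 10; 10^2 ≡ 10² = 100 ≡ 8; 10^4 ≡ 8² = 64 ≡ 18; 10^8 ≡ 18² = 324 ≡ 2. So 10^8 ≡ 2 (mod 23).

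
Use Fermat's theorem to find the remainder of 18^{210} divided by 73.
8

By Fermat's Little Theorem, a^(p-1) ≡ 1 (mod p) for prime p and gcd(a, p) = 1
Here p = 73, so 18^72 ≡ 1 (mod 73)
We can reduce the exponent: 210 mod 72 = 66
So 18^210 ≡ 18^66 (mod 73)
Computing: 18^66 mod 73 = 8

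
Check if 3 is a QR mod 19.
By Euler's criterion: 3^{9} ≡ 18 (mod 19). Since this equals -1 (≡ 18), 3 is not a QR.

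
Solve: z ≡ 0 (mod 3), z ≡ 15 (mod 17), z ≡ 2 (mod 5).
M = 3 × 17 × 5 = 255. M₁ = 85, y₁ ≡ 1 (mod 3). M₂ = 15, y₂ ≡ 8 (mod 17). M₃ = 51, y₃ ≡ 1 (mod 5). z = 0×85×1 + 15×15×8 + 2×51×1 ≡ 117 (mod 255)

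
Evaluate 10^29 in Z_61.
Using repeated squaring. 29 = 16 + 8 + 4 + 1 (binary 11101). Repeated squaring mod 61: 10^1 ≡ 10; 10^2 ≡ 10² = 100 ≡ 39; 10^4 ≡ 39² = 1521 ≡ 57; 10^8 ≡ 57² = 3249 ≡ 16; 10^16 ≡ 16² = 256 ≡ 12. Multiply: 10^29 = 10^16 × 10^8 × 10^4 × 10^1 ≡ 12 × 16 × 57 × 10 (mod 61): 12 × 16 = 192 ≡ 9; 9 × 57 = 513 ≡ 25; 25 × 10 = 250 ≡ 6. So 10^29 ≡ 6 (mod 61).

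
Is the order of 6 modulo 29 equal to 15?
No, the actual order is 14, not 15.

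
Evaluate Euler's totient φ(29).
28

Prime factorization: 29 = 29
Using the formula φ(n) = n × Π(1 - 1/p) for each prime factor p:
φ(29) = 29 × (1 - 1/29)
φ(29) = 28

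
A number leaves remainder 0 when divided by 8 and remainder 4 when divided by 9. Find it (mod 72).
M = 8 × 9 = 72. M₁ = 9, y₁ ≡ 1 (mod 8). M₂ = 8, y₂ ≡ 8 (mod 9). x = 0×9×1 + 4×8×8 ≡ 40 (mod 72)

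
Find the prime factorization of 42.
2 × 3 × 7

Divide by primes starting from smallest:
42 ÷ 2 = 21
21 ÷ 3 = 7
7 ÷ 7 = 1

42 = 2 × 3 × 7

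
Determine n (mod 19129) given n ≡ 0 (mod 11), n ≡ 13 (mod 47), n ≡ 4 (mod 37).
1188

Using the Chinese Remainder Theorem:
M = product of moduli = 19129
For equation 1: M_1 = 1739, 1739 ≡ 1 (mod 11), inverse of 1739 mod 11 is 1 (check: 1 × 1 = 1 ≡ 1 (mod 11))
For equation 2: M_2 = 407, 407 ≡ 31 (mod 47), inverse of 407 mod 47 is 44 (check: 31 × 44 = 1364 ≡ 1 (mod 47))
For equation 3: M_3 = 517, 517 ≡ 36 (mod 37), inverse of 517 mod 37 is 36 (check: 36 × 36 = 1296 ≡ 1 (mod 37))
Combine: n ≡ Σ r_i×M_i×(M_i⁻¹ mod m_i) = 0×1739×1 + 13×407×44 + 4×517×36 = 0 + 232804 + 74448 = 307252
307252 mod 19129 = 1188
n ≡ 1188 (mod 19129)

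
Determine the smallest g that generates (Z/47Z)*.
5

A primitive root g modulo p has order p-1 = 46
Prime divisors of 46: [2, 23]
g is a primitive root iff g^(46/q) ≢ 1 (mod 47) for each prime divisor q
Testing small values:
  g = 2: 2^23 ≡ 1, 2^2 ≡ 4 (mod 47) → 2^23 ≡ 1, not primitive root
  g = 3: 3^23 ≡ 1, 3^2 ≡ 9 (mod 47) → 3^23 ≡ 1, not primitive root
  g = 4: 4^23 ≡ 1, 4^2 ≡ 16 (mod 47) → 4^23 ≡ 1, not primitive root
  g = 5: 5^23 ≡ 46, 5^2 ≡ 25 (mod 47) → none is 1, primitive root!
The smallest primitive root is 5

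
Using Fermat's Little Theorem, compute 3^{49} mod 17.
3

By Fermat's Little Theorem, a^(p-1) ≡ 1 (mod p) for prime p and gcd(a, p) = 1
Here p = 17, so 3^16 ≡ 1 (mod 17)
We can reduce the exponent: 49 mod 16 = 1
So 3^49 ≡ 3^1 (mod 17)
Computing: 3^1 mod 17 = 3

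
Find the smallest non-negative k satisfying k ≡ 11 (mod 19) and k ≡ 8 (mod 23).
M = 19 × 23 = 437. M₁ = 23, y₁ ≡ 5 (mod 19). M₂ = 19, y₂ ≡ 17 (mod 23). k = 11×23×5 + 8×19×17 ≡ 353 (mod 437)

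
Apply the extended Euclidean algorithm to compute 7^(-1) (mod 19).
Extended GCD: 7(-8) + 19(3) = 1. So 7^(-1) ≡ 11 ≡ 11 (mod 19). Verify: 7 × 11 = 77 ≡ 1 (mod 19)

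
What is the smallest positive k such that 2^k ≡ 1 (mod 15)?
Powers of 2 mod 15: 2^1≡2, 2^2≡4, 2^3≡8, 2^4≡1. Order = 4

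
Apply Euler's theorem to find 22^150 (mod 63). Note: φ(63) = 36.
By Euler: 22^{36} ≡ 1 (mod 63) since gcd(22, 63) = 1. 150 = 4×36 + 6. So 22^{150} ≡ 22^{6} ≡ 1 (mod 63)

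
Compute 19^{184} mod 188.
1

Using successive squaring:
Binary expansion of 184: 10111000
Powers of 19 mod 188 (each is the square of the previous):
  19^1 ≡ 19 (mod 188)
  19^2 ≡ 19² = 361 ≡ 173 (mod 188)
  19^4 ≡ 173² = 29929 ≡ 37 (mod 188)
  19^8 ≡ 37² = 1369 ≡ 53 (mod 188)
  19^16 ≡ 53² = 2809 ≡ 177 (mod 188)
  19^32 ≡ 177² = 31329 ≡ 121 (mod 188)
  19^64 ≡ 121² = 14641 ≡ 165 (mod 188)
  19^128 ≡ 165² = 27225 ≡ 153 (mod 188)
184 = 128 + 32 + 16 + 8, so 19^184 = 19^128 × 19^32 × 19^16 × 19^8 ≡ 153 × 121 × 177 × 53 (mod 188)
Multiplying step by step:
  153 × 121 = 18513 ≡ 89 (mod 188)
  89 × 177 = 15753 ≡ 149 (mod 188)
  149 × 53 = 7897 ≡ 1 (mod 188)
Result: 19^184 ≡ 1 (mod 188)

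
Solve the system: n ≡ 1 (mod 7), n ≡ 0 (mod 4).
M = 7 × 4 = 28. M₁ = 4, y₁ ≡ 2 (mod 7). M₂ = 7, y₂ ≡ 3 (mod 4). n = 1×4×2 + 0×7×3 ≡ 8 (mod 28)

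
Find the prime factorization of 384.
2^7 × 3

Divide by primes starting from smallest:
384 ÷ 2 = 192
192 ÷ 2 = 96
96 ÷ 2 = 48
48 ÷ 2 = 24
24 ÷ 2 = 12
12 ÷ 2 = 6
6 ÷ 2 = 3
3 ÷ 3 = 1

384 = 2^7 × 3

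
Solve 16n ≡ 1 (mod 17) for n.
16

Using Extended Euclidean Algorithm:
gcd(16, 17) = 1
Bezout coefficients: 16 × -1 + 17 × 1 = 1
So 16 × -1 ≡ 1 (mod 17)
The inverse is -1 mod 17 = 16
Verification: 16 × 16 = 256 = 15 × 17 + 1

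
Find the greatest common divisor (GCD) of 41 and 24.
1

Using the Euclidean algorithm:
41 = 1 × 24 + 17
24 = 1 × 17 + 7
17 = 2 × 7 + 3
7 = 2 × 3 + 1
3 = 3 × 1 + 0

GCD(41, 24) = 1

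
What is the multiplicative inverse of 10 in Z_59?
6

Using Extended Euclidean Algorithm:
gcd(10, 59) = 1
Bezout coefficients: 10 × 6 + 59 × -1 = 1
So 10 × 6 ≡ 1 (mod 59)
The inverse is 6 mod 59 = 6
Verification: 10 × 6 = 60 = 1 × 59 + 1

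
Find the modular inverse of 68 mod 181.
68^(-1) ≡ 8 (mod 181). Verification: 68 × 8 = 544 ≡ 1 (mod 181)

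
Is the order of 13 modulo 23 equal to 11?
Yes, ord_23(13) = 11.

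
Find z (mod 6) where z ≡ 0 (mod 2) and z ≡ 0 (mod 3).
M = 2 × 3 = 6. M₁ = 3, y₁ ≡ 1 (mod 2). M₂ = 2, y₂ ≡ 2 (mod 3). z = 0×3×1 + 0×2×2 ≡ 0 (mod 6)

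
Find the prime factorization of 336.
2^4 × 3 × 7

Divide by primes starting from smallest:
336 ÷ 2 = 168
168 ÷ 2 = 84
84 ÷ 2 = 42
42 ÷ 2 = 21
21 ÷ 3 = 7
7 ÷ 7 = 1

336 = 2^4 × 3 × 7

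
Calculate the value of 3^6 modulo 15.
6 = 4 + 2 (binary 110). Repeated squaring mod 15: 3^1 ≡ 3; 3^2 ≡ 3² = 9 ≡ 9; 3^4 ≡ 9² = 81 ≡ 6. Multiply: 3^6 = 3^4 × 3^2 ≡ 6 × 9 (mod 15): 6 × 9 = 54 ≡ 9. So 3^6 ≡ 9 (mod 15).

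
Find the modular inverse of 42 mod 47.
42^(-1) ≡ 28 (mod 47). Verification: 42 × 28 = 1176 ≡ 1 (mod 47)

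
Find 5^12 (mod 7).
Using Fermat: 5^{6} ≡ 1 (mod 7). 12 ≡ 0 (mod 6). So 5^{12} ≡ 5^{0} ≡ 1 (mod 7)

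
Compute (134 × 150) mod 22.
14

(134 × 150) = 20100
20100 mod 22 = 14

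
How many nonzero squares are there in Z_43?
For prime 43, there are (p-1)/2 = (43-1)/2 = 21 quadratic residues (excluding 0).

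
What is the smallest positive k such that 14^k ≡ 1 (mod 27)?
Powers of 14 mod 27: 14^1≡14, 14^2≡7, 14^3≡17, 14^4≡22, 14^5≡11, 14^6≡19, 14^7≡23, 14^8≡25, 14^9≡26, 14^10≡13, 14^11≡20, 14^12≡10, 14^13≡5, 14^14≡16, 14^15≡8, 14^16≡4, 14^17≡2, 14^18≡1. Order = 18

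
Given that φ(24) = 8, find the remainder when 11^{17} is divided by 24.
By Euler: 11^{8} ≡ 1 (mod 24) since gcd(11, 24) = 1. 17 = 2×8 + 1. So 11^{17} ≡ 11^{1} ≡ 11 (mod 24)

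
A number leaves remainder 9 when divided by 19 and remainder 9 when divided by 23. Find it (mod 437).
M = 19 × 23 = 437. M₁ = 23, y₁ ≡ 5 (mod 19). M₂ = 19, y₂ ≡ 17 (mod 23). r = 9×23×5 + 9×19×17 ≡ 9 (mod 437)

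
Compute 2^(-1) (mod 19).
2^(-1) ≡ 10 (mod 19). Verification: 2 × 10 = 20 ≡ 1 (mod 19)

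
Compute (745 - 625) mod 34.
18

(745 - 625) = 120
120 mod 34 = 18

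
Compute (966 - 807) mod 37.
11

(966 - 807) = 159
159 mod 37 = 11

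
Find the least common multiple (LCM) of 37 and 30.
1110

First find GCD(37, 30) using the Euclidean algorithm:
37 = 1 × 30 + 7
30 = 4 × 7 + 2
7 = 3 × 2 + 1
2 = 2 × 1 + 0
GCD(37, 30) = 1

LCM formula: LCM(a, b) = (a × b) / GCD(a, b)
LCM(37, 30) = (37 × 30) / 1
LCM(37, 30) = 1110 / 1
LCM(37, 30) = 1110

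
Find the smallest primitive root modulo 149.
p - 1 = 148 has prime divisors 2, 37. h is a primitive root mod 149 iff h^(148/q) ≢ 1 (mod 149) for each such q.
h = 2: 2^74 ≡ 148, 2^4 ≡ 16 (mod 149); none is 1, so 2 has order 148 and is a primitive root.
The smallest primitive root mod 149 is g = 2.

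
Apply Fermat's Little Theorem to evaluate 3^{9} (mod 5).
3

By Fermat's Little Theorem, a^(p-1) ≡ 1 (mod p) for prime p and gcd(a, p) = 1
Here p = 5, so 3^4 ≡ 1 (mod 5)
We can reduce the exponent: 9 mod 4 = 1
So 3^9 ≡ 3^1 (mod 5)
Computing: 3^1 mod 5 = 3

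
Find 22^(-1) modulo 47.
15

Using Extended Euclidean Algorithm:
gcd(22, 47) = 1
Bezout coefficients: 22 × 15 + 47 × -7 = 1
So 22 × 15 ≡ 1 (mod 47)
The inverse is 15 mod 47 = 15
Verification: 22 × 15 = 330 = 7 × 47 + 1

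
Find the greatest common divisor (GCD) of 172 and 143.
1

Using the Euclidean algorithm:
172 = 1 × 143 + 29
143 = 4 × 29 + 27
29 = 1 × 27 + 2
27 = 13 × 2 + 1
2 = 2 × 1 + 0

GCD(172, 143) = 1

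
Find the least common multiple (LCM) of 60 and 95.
1140

First find GCD(60, 95) using the Euclidean algorithm:
60 = 0 × 95 + 60
95 = 1 × 60 + 35
60 = 1 × 35 + 25
35 = 1 × 25 + 10
25 = 2 × 10 + 5
10 = 2 × 5 + 0
GCD(60, 95) = 5

LCM formula: LCM(a, b) = (a × b) / GCD(a, b)
LCM(60, 95) = (60 × 95) / 5
LCM(60, 95) = 5700 / 5
LCM(60, 95) = 1140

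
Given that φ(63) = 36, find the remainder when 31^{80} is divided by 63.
By Euler: 31^{36} ≡ 1 (mod 63) since gcd(31, 63) = 1. 80 = 2×36 + 8. So 31^{80} ≡ 31^{8} ≡ 16 (mod 63)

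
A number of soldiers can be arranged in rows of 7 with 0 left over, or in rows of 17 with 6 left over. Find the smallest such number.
M = 7 × 17 = 119. M₁ = 17, y₁ ≡ 5 (mod 7). M₂ = 7, y₂ ≡ 5 (mod 17). t = 0×17×5 + 6×7×5 ≡ 91 (mod 119). The smallest positive such number is 91.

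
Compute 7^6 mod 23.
6 = 4 + 2 (binary 110). Repeated squaring mod 23: 7^1 ≡ 7; 7^2 ≡ 7² = 49 ≡ 3; 7^4 ≡ 3² = 9 ≡ 9. Multiply: 7^6 = 7^4 × 7^2 ≡ 9 × 3 (mod 23): 9 × 3 = 27 ≡ 4. So 7^6 ≡ 4 (mod 23).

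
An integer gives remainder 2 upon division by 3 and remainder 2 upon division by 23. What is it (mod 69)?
M = 3 × 23 = 69. M₁ = 23, y₁ ≡ 2 (mod 3). M₂ = 3, y₂ ≡ 8 (mod 23). x = 2×23×2 + 2×3×8 ≡ 2 (mod 69). The smallest positive such number is 2.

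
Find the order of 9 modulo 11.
Powers of 9 mod 11: 9^1≡9, 9^2≡4, 9^3≡3, 9^4≡5, 9^5≡1. Order = 5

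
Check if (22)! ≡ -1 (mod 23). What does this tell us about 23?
(22)! mod 23 = 22. Since this equals -1 (mod 23), Wilson confirms 23 is prime.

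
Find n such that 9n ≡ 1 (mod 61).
9^(-1) ≡ 34 (mod 61). Verification: 9 × 34 = 306 ≡ 1 (mod 61)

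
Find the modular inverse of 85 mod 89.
85^(-1) ≡ 22 (mod 89). Verification: 85 × 22 = 1870 ≡ 1 (mod 89)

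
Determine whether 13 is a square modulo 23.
By Euler's criterion: 13^{11} ≡ 1 (mod 23). Since this equals 1, 13 is a QR.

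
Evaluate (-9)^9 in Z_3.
(-9) ≡ 0 (mod 3). 9 = 8 + 1 (binary 1001). Repeated squaring mod 3: 0^1 ≡ 0; 0^2 ≡ 0² = 0 ≡ 0; 0^4 ≡ 0² = 0 ≡ 0; 0^8 ≡ 0² = 0 ≡ 0. Multiply: (-9)^9 ≡ 0^8 × 0^1 ≡ 0 × 0 (mod 3): 0 × 0 = 0 ≡ 0. So (-9)^9 ≡ 0 (mod 3).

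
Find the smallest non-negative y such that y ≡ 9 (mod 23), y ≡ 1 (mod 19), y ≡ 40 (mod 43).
4770

Using the Chinese Remainder Theorem:
M = product of moduli = 18791
For equation 1: M_1 = 817, 817 ≡ 12 (mod 23), inverse of 817 mod 23 is 2 (check: 12 × 2 = 24 ≡ 1 (mod 23))
For equation 2: M_2 = 989, 989 ≡ 1 (mod 19), inverse of 989 mod 19 is 1 (check: 1 × 1 = 1 ≡ 1 (mod 19))
For equation 3: M_3 = 437, 437 ≡ 7 (mod 43), inverse of 437 mod 43 is 37 (check: 7 × 37 = 259 ≡ 1 (mod 43))
Combine: y ≡ Σ r_i×M_i×(M_i⁻¹ mod m_i) = 9×817×2 + 1×989×1 + 40×437×37 = 14706 + 989 + 646760 = 662455
662455 mod 18791 = 4770
y ≡ 4770 (mod 18791)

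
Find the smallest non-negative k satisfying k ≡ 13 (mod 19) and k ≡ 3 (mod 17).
M = 19 × 17 = 323. M₁ = 17, y₁ ≡ 9 (mod 19). M₂ = 19, y₂ ≡ 9 (mod 17). k = 13×17×9 + 3×19×9 ≡ 241 (mod 323)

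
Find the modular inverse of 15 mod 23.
15^(-1) ≡ 20 (mod 23). Verification: 15 × 20 = 300 ≡ 1 (mod 23)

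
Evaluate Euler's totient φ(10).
4

Prime factorization: 10 = 2 × 5
Using the formula φ(n) = n × Π(1 - 1/p) for each prime factor p:
φ(10) = 10 × (1 - 1/2) × (1 - 1/5)
φ(10) = 4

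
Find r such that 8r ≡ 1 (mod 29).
8^(-1) ≡ 11 (mod 29). Verification: 8 × 11 = 88 ≡ 1 (mod 29)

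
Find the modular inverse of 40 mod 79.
40^(-1) ≡ 2 (mod 79). Verification: 40 × 2 = 80 ≡ 1 (mod 79)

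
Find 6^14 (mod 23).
Using repeated squaring. 14 = 8 + 4 + 2 (binary 1110). Repeated squaring mod 23: 6^1 ≡ 6; 6^2 ≡ 6² = 36 ≡ 13; 6^4 ≡ 13² = 169 ≡ 8; 6^8 ≡ 8² = 64 ≡ 18. Multiply: 6^14 = 6^8 × 6^4 × 6^2 ≡ 18 × 8 × 13 (mod 23): 18 × 8 = 144 ≡ 6; 6 × 13 = 78 ≡ 9. So 6^14 ≡ 9 (mod 23).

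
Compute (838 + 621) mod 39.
16

(838 + 621) = 1459
1459 mod 39 = 16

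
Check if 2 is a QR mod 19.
By Euler's criterion: 2^{9} ≡ 18 (mod 19). Since this equals -1 (≡ 18), 2 is not a QR.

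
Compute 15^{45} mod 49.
43

Using successive squaring:
Binary expansion of 45: 101101
Powers of 15 mod 49 (each is the square of the previous):
  15^1 ≡ 15 (mod 49)
  15^2 ≡ 15² = 225 ≡ 29 (mod 49)
  15^4 ≡ 29² = 841 ≡ 8 (mod 49)
  15^8 ≡ 8² = 64 ≡ 15 (mod 49)
  15^16 ≡ 15² = 225 ≡ 29 (mod 49)
  15^32 ≡ 29² = 841 ≡ 8 (mod 49)
45 = 32 + 8 + 4 + 1, so 15^45 = 15^32 × 15^8 × 15^4 × 15^1 ≡ 8 × 15 × 8 × 15 (mod 49)
Multiplying step by step:
  8 × 15 = 120 ≡ 22 (mod 49)
  22 × 8 = 176 ≡ 29 (mod 49)
  29 × 15 = 435 ≡ 43 (mod 49)
Result: 15^45 ≡ 43 (mod 49)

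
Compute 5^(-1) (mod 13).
8

Using Extended Euclidean Algorithm:
gcd(5, 13) = 1
Bezout coefficients: 5 × -5 + 13 × 2 = 1
So 5 × -5 ≡ 1 (mod 13)
The inverse is -5 mod 13 = 8
Verification: 5 × 8 = 40 = 3 × 13 + 1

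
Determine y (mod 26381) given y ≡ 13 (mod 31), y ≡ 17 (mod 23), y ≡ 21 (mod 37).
6089

Using the Chinese Remainder Theorem:
M = product of moduli = 26381
For equation 1: M_1 = 851, 851 ≡ 14 (mod 31), inverse of 851 mod 31 is 20 (check: 14 × 20 = 280 ≡ 1 (mod 31))
For equation 2: M_2 = 1147, 1147 ≡ 20 (mod 23), inverse of 1147 mod 23 is 15 (check: 20 × 15 = 300 ≡ 1 (mod 23))
For equation 3: M_3 = 713, 713 ≡ 10 (mod 37), inverse of 713 mod 37 is 26 (check: 10 × 26 = 260 ≡ 1 (mod 37))
Combine: y ≡ Σ r_i×M_i×(M_i⁻¹ mod m_i) = 13×851×20 + 17×1147×15 + 21×713×26 = 221260 + 292485 + 389298 = 903043
903043 mod 26381 = 6089
y ≡ 6089 (mod 26381)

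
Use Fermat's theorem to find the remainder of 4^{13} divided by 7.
4

By Fermat's Little Theorem, a^(p-1) ≡ 1 (mod p) for prime p and gcd(a, p) = 1
Here p = 7, so 4^6 ≡ 1 (mod 7)
We can reduce the exponent: 13 mod 6 = 1
So 4^13 ≡ 4^1 (mod 7)
Computing: 4^1 mod 7 = 4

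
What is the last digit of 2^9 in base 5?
9 = 8 + 1 (binary 1001). Repeated squaring mod 5: 2^1 ≡ 2; 2^2 ≡ 2² = 4 ≡ 4; 2^4 ≡ 4² = 16 ≡ 1; 2^8 ≡ 1² = 1 ≡ 1. Multiply: 2^9 = 2^8 × 2^1 ≡ 1 × 2 (mod 5): 1 × 2 = 2 ≡ 2. So 2^9 ≡ 2 (mod 5).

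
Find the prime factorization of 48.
2^4 × 3

Divide by primes starting from smallest:
48 ÷ 2 = 24
24 ÷ 2 = 12
12 ÷ 2 = 6
6 ÷ 2 = 3
3 ÷ 3 = 1

48 = 2^4 × 3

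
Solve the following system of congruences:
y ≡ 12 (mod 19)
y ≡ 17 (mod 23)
316

Using the Chinese Remainder Theorem:
M = product of moduli = 437
For equation 1: M_1 = 23, 23 ≡ 4 (mod 19), inverse of 23 mod 19 is 5 (check: 4 × 5 = 20 ≡ 1 (mod 19))
For equation 2: M_2 = 19, 19 ≡ 19 (mod 23), inverse of 19 mod 23 is 17 (check: 19 × 17 = 323 ≡ 1 (mod 23))
Combine: y ≡ Σ r_i×M_i×(M_i⁻¹ mod m_i) = 12×23×5 + 17×19×17 = 1380 + 5491 = 6871
6871 mod 437 = 316
y ≡ 316 (mod 437)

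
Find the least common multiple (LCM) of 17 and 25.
425

First find GCD(17, 25) using the Euclidean algorithm:
17 = 0 × 25 + 17
25 = 1 × 17 + 8
17 = 2 × 8 + 1
8 = 8 × 1 + 0
GCD(17, 25) = 1

LCM formula: LCM(a, b) = (a × b) / GCD(a, b)
LCM(17, 25) = (17 × 25) / 1
LCM(17, 25) = 425 / 1
LCM(17, 25) = 425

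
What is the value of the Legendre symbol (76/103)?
(76/103) = 76^{51} mod 103 = 1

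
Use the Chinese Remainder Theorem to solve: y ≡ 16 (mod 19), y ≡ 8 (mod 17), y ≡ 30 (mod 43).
2524

Using the Chinese Remainder Theorem:
M = product of moduli = 13889
For equation 1: M_1 = 731, 731 ≡ 9 (mod 19), inverse of 731 mod 19 is 17 (check: 9 × 17 = 153 ≡ 1 (mod 19))
For equation 2: M_2 = 817, 817 ≡ 1 (mod 17), inverse of 817 mod 17 is 1 (check: 1 × 1 = 1 ≡ 1 (mod 17))
For equation 3: M_3 = 323, 323 ≡ 22 (mod 43), inverse of 323 mod 43 is 2 (check: 22 × 2 = 44 ≡ 1 (mod 43))
Combine: y ≡ Σ r_i×M_i×(M_i⁻¹ mod m_i) = 16×731×17 + 8×817×1 + 30×323×2 = 198832 + 6536 + 19380 = 224748
224748 mod 13889 = 2524
y ≡ 2524 (mod 13889)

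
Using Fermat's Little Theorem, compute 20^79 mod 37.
By Fermat: 20^{36} ≡ 1 (mod 37). 79 = 2×36 + 7. So 20^{79} ≡ 20^{7} ≡ 22 (mod 37)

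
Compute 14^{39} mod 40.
24

Using successive squaring:
Binary expansion of 39: 100111
Powers of 14 mod 40 (each is the square of the previous):
  14^1 ≡ 14 (mod 40)
  14^2 ≡ 14² = 196 ≡ 36 (mod 40)
  14^4 ≡ 36² = 1296 ≡ 16 (mod 40)
  14^8 ≡ 16² = 256 ≡ 16 (mod 40)
  14^16 ≡ 16² = 256 ≡ 16 (mod 40)
  14^32 ≡ 16² = 256 ≡ 16 (mod 40)
39 = 32 + 4 + 2 + 1, so 14^39 = 14^32 × 14^4 × 14^2 × 14^1 ≡ 16 × 16 × 36 × 14 (mod 40)
Multiplying step by step:
  16 × 16 = 256 ≡ 16 (mod 40)
  16 × 36 = 576 ≡ 16 (mod 40)
  16 × 14 = 224 ≡ 24 (mod 40)
Result: 14^39 ≡ 24 (mod 40)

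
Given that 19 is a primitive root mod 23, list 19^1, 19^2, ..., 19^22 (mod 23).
g^1, g^2, ..., g^{22} mod 23: {19, 16, 5, 3, 11, 2, 15, 9, 10, 6, 22, 4, 7, 18, 20, 12, 21, 8, 14, 13, 17, 1}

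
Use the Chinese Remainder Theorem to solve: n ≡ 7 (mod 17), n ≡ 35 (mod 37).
109

Using the Chinese Remainder Theorem:
M = product of moduli = 629
For equation 1: M_1 = 37, 37 ≡ 3 (mod 17), inverse of 37 mod 17 is 6 (check: 3 × 6 = 18 ≡ 1 (mod 17))
For equation 2: M_2 = 17, 17 ≡ 17 (mod 37), inverse of 17 mod 37 is 24 (check: 17 × 24 = 408 ≡ 1 (mod 37))
Combine: n ≡ Σ r_i×M_i×(M_i⁻¹ mod m_i) = 7×37×6 + 35×17×24 = 1554 + 14280 = 15834
15834 mod 629 = 109
n ≡ 109 (mod 629)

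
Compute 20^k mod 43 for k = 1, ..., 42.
g^1, g^2, ..., g^{42} mod 43: {20, 13, 2, 40, 26, 4, 37, 9, 8, 31, 18, 16, 19, 36, 32, 38, 29, 21, 33, 15, 42, 23, 30, 41, 3, 17, 39, 6, 34, 35, 12, 25, 27, 24, 7, 11, 5, 14, 22, 10, 28, 1}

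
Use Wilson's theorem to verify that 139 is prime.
(138)! mod 139 = 138. Since this equals -1 (mod 139), Wilson confirms 139 is prime.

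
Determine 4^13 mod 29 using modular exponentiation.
Using repeated squaring. 13 = 8 + 4 + 1 (binary 1101). Repeated squaring mod 29: 4^1 ≡ 4; 4^2 ≡ 4² = 16 ≡ 16; 4^4 ≡ 16² = 256 ≡ 24; 4^8 ≡ 24² = 576 ≡ 25. Multiply: 4^13 = 4^8 × 4^4 × 4^1 ≡ 25 × 24 × 4 (mod 29): 25 × 24 = 600 ≡ 20; 20 × 4 = 80 ≡ 22. So 4^13 ≡ 22 (mod 29).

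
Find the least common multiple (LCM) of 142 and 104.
7384

First find GCD(142, 104) using the Euclidean algorithm:
142 = 1 × 104 + 38
104 = 2 × 38 + 28
38 = 1 × 28 + 10
28 = 2 × 10 + 8
10 = 1 × 8 + 2
8 = 4 × 2 + 0
GCD(142, 104) = 2

LCM formula: LCM(a, b) = (a × b) / GCD(a, b)
LCM(142, 104) = (142 × 104) / 2
LCM(142, 104) = 14768 / 2
LCM(142, 104) = 7384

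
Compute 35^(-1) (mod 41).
35^(-1) ≡ 34 (mod 41). Verification: 35 × 34 = 1190 ≡ 1 (mod 41)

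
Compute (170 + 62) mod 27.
16

(170 + 62) = 232
232 mod 27 = 16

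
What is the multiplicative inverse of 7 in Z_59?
17

Using Extended Euclidean Algorithm:
gcd(7, 59) = 1
Bezout coefficients: 7 × 17 + 59 × -2 = 1
So 7 × 17 ≡ 1 (mod 59)
The inverse is 17 mod 59 = 17
Verification: 7 × 17 = 119 = 2 × 59 + 1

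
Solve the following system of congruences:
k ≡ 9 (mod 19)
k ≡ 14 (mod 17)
218

Using the Chinese Remainder Theorem:
M = product of moduli = 323
For equation 1: M_1 = 17, 17 ≡ 17 (mod 19), inverse of 17 mod 19 is 9 (check: 17 × 9 = 153 ≡ 1 (mod 19))
For equation 2: M_2 = 19, 19 ≡ 2 (mod 17), inverse of 19 mod 17 is 9 (check: 2 × 9 = 18 ≡ 1 (mod 17))
Combine: k ≡ Σ r_i×M_i×(M_i⁻¹ mod m_i) = 9×17×9 + 14×19×9 = 1377 + 2394 = 3771
3771 mod 323 = 218
k ≡ 218 (mod 323)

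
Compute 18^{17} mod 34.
18

Using successive squaring:
Binary expansion of 17: 10001
Powers of 18 mod 34 (each is the square of the previous):
  18^1 ≡ 18 (mod 34)
  18^2 ≡ 18² = 324 ≡ 18 (mod 34)
  18^4 ≡ 18² = 324 ≡ 18 (mod 34)
  18^8 ≡ 18² = 324 ≡ 18 (mod 34)
  18^16 ≡ 18² = 324 ≡ 18 (mod 34)
17 = 16 + 1, so 18^17 = 18^16 × 18^1 ≡ 18 × 18 (mod 34)
Multiplying step by step:
  18 × 18 = 324 ≡ 18 (mod 34)
Result: 18^17 ≡ 18 (mod 34)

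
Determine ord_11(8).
Powers of 8 mod 11: 8^1≡8, 8^2≡9, 8^3≡6, 8^4≡4, 8^5≡10, 8^6≡3, 8^7≡2, 8^8≡5, 8^9≡7, 8^10≡1. Order = 10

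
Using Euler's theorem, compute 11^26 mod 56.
By Euler: 11^{24} ≡ 1 (mod 56) since gcd(11, 56) = 1. 26 = 1×24 + 2. So 11^{26} ≡ 11^{2} ≡ 9 (mod 56)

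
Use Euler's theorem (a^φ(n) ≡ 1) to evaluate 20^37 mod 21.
By Euler: 20^{12} ≡ 1 (mod 21) since gcd(20, 21) = 1. 37 = 3×12 + 1. So 20^{37} ≡ 20^{1} ≡ 20 (mod 21)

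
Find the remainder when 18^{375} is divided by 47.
By Fermat: 18^{46} ≡ 1 (mod 47). 375 = 8×46 + 7. So 18^{375} ≡ 18^{7} ≡ 6 (mod 47)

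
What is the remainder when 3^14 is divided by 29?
Using repeated squaring. 14 = 8 + 4 + 2 (binary 1110). Repeated squaring mod 29: 3^1 ≡ 3; 3^2 ≡ 3² = 9 ≡ 9; 3^4 ≡ 9² = 81 ≡ 23; 3^8 ≡ 23² = 529 ≡ 7. Multiply: 3^14 = 3^8 × 3^4 × 3^2 ≡ 7 × 23 × 9 (mod 29): 7 × 23 = 161 ≡ 16; 16 × 9 = 144 ≡ 28. So 3^14 ≡ 28 (mod 29).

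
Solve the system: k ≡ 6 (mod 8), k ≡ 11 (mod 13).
M = 8 × 13 = 104. M₁ = 13, y₁ ≡ 5 (mod 8). M₂ = 8, y₂ ≡ 5 (mod 13). k = 6×13×5 + 11×8×5 ≡ 102 (mod 104)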